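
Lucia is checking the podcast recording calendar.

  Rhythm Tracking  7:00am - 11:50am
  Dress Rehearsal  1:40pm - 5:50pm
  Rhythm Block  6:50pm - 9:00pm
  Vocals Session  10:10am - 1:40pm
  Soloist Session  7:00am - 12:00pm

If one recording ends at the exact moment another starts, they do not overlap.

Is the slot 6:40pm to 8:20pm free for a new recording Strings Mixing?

No — it overlaps Rhythm Block

Rhythm Tracking: ends 11:50am at or before Strings Mixing starts 6:40pm → clear.
Soloist Session: ends 12:00pm at or before Strings Mixing starts 6:40pm → clear.
Vocals Session: ends 1:40pm at or before Strings Mixing starts 6:40pm → clear.
Dress Rehearsal: ends 5:50pm at or before Strings Mixing starts 6:40pm → clear.
Rhythm Block: starts 6:50pm before Strings Mixing ends 8:20pm, and ends 9:00pm after Strings Mixing starts 6:40pm → overlap.
Strings Mixing overlaps Rhythm Block.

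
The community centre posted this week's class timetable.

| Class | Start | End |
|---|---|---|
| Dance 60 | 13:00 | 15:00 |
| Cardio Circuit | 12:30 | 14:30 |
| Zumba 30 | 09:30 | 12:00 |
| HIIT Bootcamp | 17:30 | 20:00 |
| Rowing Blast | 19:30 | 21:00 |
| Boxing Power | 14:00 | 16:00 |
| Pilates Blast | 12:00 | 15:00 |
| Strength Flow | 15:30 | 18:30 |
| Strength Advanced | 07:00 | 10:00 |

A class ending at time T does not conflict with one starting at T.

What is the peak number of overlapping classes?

Walk through starts and ends in time order (an end at T is processed before a start at T):
07:00 start Strength Advanced → 1
09:30 start Zumba 30 → 2
10:00 end Strength Advanced → 1
12:00 end Zumba 30 → 0
12:00 start Pilates Blast → 1
12:30 start Cardio Circuit → 2
13:00 start Dance 60 → 3
14:00 start Boxing Power → 4
14:30 end Cardio Circuit → 3
15:00 end Dance 60 → 2
15:00 end Pilates Blast → 1
15:30 start Strength Flow → 2
16:00 end Boxing Power → 1
17:30 start HIIT Bootcamp → 2
18:30 end Strength Flow → 1
19:30 start Rowing Blast → 2
20:00 end HIIT Bootcamp → 1
21:00 end Rowing Blast → 0
Peak is 4, at 14:00 (Boxing Power, Cardio Circuit, Dance 60, Pilates Blast).

4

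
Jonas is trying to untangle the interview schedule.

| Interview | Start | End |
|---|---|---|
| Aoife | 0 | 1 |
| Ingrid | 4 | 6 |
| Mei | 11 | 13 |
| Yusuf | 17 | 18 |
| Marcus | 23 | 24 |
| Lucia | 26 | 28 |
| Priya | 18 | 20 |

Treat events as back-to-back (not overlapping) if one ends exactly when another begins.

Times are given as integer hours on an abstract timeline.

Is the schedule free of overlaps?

Sorted by start: Aoife, Ingrid, Mei, Yusuf, Priya, Marcus, Lucia.
Ingrid starts after Aoife ends, so nothing later overlaps Aoife either.
Mei starts after Ingrid ends, so nothing later overlaps Ingrid either.
Yusuf starts after Mei ends, so nothing later overlaps Mei either.
Priya starts exactly when Yusuf ends (back-to-back, no overlap), so nothing later overlaps Yusuf either.
Marcus starts after Priya ends, so nothing later overlaps Priya either.
Lucia starts after Marcus ends.
Every pair is clear; the schedule has no overlaps.

Yes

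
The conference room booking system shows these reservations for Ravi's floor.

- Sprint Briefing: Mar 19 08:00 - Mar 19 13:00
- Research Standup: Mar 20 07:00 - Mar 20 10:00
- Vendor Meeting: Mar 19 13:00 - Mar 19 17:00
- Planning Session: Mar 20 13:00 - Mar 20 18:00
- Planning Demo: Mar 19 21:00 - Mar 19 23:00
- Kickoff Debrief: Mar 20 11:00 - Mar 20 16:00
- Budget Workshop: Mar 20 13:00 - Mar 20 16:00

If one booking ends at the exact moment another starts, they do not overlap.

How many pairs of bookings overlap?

Sorted by start: Sprint Briefing, Vendor Meeting, Planning Demo, Research Standup, Kickoff Debrief, Planning Session, Budget Workshop.
Vendor Meeting starts exactly when Sprint Briefing ends (back-to-back, no overlap), so Sprint Briefing has no further overlaps.
Planning Demo starts after Vendor Meeting ends, so Vendor Meeting has no further overlaps.
Research Standup starts after Planning Demo ends, so Planning Demo has no further overlaps.
Kickoff Debrief starts after Research Standup ends, so Research Standup has no further overlaps.
Planning Session starts before Kickoff Debrief ends → Kickoff Debrief and Planning Session overlap.
Budget Workshop starts before Kickoff Debrief ends → Kickoff Debrief and Budget Workshop overlap.
Budget Workshop starts before Planning Session ends → Planning Session and Budget Workshop overlap.
Overlapping pairs: Budget Workshop & Kickoff Debrief, Budget Workshop & Planning Session, Kickoff Debrief & Planning Session — 3 in total.

3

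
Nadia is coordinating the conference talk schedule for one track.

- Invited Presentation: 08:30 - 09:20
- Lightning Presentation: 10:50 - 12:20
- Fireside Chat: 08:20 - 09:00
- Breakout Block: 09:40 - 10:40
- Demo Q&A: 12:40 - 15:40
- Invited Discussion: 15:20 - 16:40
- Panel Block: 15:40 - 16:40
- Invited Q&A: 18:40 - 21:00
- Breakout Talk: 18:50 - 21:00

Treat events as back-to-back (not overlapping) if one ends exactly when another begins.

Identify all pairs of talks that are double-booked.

Sorted by start: Fireside Chat, Invited Presentation, Breakout Block, Lightning Presentation, Demo Q&A, Invited Discussion, Panel Block, Invited Q&A, Breakout Talk.
Invited Presentation starts before Fireside Chat ends → Fireside Chat and Invited Presentation overlap.
Breakout Block starts after Fireside Chat ends; Fireside Chat is clear from here.
Breakout Block starts after Invited Presentation ends; Invited Presentation is clear from here.
Lightning Presentation starts after Breakout Block ends; Breakout Block is clear from here.
Demo Q&A starts after Lightning Presentation ends; Lightning Presentation is clear from here.
Invited Discussion starts before Demo Q&A ends → Demo Q&A and Invited Discussion overlap.
Panel Block starts exactly when Demo Q&A ends (back-to-back, no overlap); Demo Q&A is clear from here.
Panel Block starts before Invited Discussion ends → Invited Discussion and Panel Block overlap.
Invited Q&A starts after Invited Discussion ends; Invited Discussion is clear from here.
Invited Q&A starts after Panel Block ends; Panel Block is clear from here.
Breakout Talk starts before Invited Q&A ends → Invited Q&A and Breakout Talk overlap.

Breakout Talk & Invited Q&A, Demo Q&A & Invited Discussion, Fireside Chat & Invited Presentation, Invited Discussion & Panel Block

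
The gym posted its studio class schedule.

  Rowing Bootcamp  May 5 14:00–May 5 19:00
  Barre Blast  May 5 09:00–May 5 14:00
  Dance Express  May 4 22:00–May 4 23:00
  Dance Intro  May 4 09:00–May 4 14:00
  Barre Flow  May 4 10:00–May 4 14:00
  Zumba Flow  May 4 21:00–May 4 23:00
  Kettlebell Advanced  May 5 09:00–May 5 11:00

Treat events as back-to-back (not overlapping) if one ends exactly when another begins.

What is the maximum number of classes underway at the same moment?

2

Sort all start/end points and keep a running count:
May 4 09:00 start Dance Intro → 1
May 4 10:00 start Barre Flow → 2
May 4 14:00 end Barre Flow → 1
May 4 14:00 end Dance Intro → 0
May 4 21:00 start Zumba Flow → 1
May 4 22:00 start Dance Express → 2
May 4 23:00 end Dance Express → 1
May 4 23:00 end Zumba Flow → 0
May 5 09:00 start Barre Blast → 1
May 5 09:00 start Kettlebell Advanced → 2
May 5 11:00 end Kettlebell Advanced → 1
May 5 14:00 end Barre Blast → 0
May 5 14:00 start Rowing Bootcamp → 1
May 5 19:00 end Rowing Bootcamp → 0
Peak is 2, at May 4 10:00 (Barre Flow, Dance Intro).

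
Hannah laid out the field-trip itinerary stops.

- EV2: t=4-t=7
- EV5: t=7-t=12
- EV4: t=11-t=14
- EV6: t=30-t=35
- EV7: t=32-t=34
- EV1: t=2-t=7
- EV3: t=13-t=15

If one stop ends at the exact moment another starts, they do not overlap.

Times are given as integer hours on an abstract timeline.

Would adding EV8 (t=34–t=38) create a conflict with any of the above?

EV1: ends t=7 at or before EV8 starts t=34 → clear.
EV2: ends t=7 at or before EV8 starts t=34 → clear.
EV5: ends t=12 at or before EV8 starts t=34 → clear.
EV4: ends t=14 at or before EV8 starts t=34 → clear.
EV3: ends t=15 at or before EV8 starts t=34 → clear.
EV6: starts t=30 before EV8 ends t=38, and ends t=35 after EV8 starts t=34 → overlap.
EV7: ends t=34 at or before EV8 starts t=34 → clear.
EV8 overlaps EV6.

Yes — it overlaps EV6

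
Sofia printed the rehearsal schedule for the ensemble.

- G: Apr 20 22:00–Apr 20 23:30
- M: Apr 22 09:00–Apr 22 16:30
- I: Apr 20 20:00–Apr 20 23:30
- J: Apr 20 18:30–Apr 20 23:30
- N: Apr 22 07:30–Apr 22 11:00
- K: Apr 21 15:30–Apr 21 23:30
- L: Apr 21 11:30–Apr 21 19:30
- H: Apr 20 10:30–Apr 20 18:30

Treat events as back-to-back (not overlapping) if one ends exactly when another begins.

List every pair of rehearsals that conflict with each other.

Sorted by start: H, J, I, G, L, K, N, M.
J starts exactly when H ends (back-to-back, no overlap); H is clear from here.
I starts before J ends → J and I overlap.
G starts before J ends → J and G overlap.
L starts after J ends; J is clear from here.
G starts before I ends → I and G overlap.
L starts after I ends; I is clear from here.
L starts after G ends; G is clear from here.
K starts before L ends → L and K overlap.
N starts after L ends; L is clear from here.
N starts after K ends; K is clear from here.
M starts before N ends → N and M overlap.

G & I, G & J, I & J, K & L, M & N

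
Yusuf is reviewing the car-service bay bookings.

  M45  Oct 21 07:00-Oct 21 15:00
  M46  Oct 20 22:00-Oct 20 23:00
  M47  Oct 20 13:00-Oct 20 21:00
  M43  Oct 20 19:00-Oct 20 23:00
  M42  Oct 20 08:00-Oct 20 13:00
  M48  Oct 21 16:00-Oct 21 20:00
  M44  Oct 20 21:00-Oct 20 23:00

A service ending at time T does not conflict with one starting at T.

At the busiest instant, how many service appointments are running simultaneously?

Sweep the timeline, counting +1 at each start and −1 at each end (ends before starts at a tie):
Oct 20 08:00 start M42 → 1
Oct 20 13:00 end M42 → 0
Oct 20 13:00 start M47 → 1
Oct 20 19:00 start M43 → 2
Oct 20 21:00 end M47 → 1
Oct 20 21:00 start M44 → 2
Oct 20 22:00 start M46 → 3
Oct 20 23:00 end M43 → 2
Oct 20 23:00 end M44 → 1
Oct 20 23:00 end M46 → 0
Oct 21 07:00 start M45 → 1
Oct 21 15:00 end M45 → 0
Oct 21 16:00 start M48 → 1
Oct 21 20:00 end M48 → 0
Peak is 3, at Oct 20 22:00 (M43, M44, M46).

3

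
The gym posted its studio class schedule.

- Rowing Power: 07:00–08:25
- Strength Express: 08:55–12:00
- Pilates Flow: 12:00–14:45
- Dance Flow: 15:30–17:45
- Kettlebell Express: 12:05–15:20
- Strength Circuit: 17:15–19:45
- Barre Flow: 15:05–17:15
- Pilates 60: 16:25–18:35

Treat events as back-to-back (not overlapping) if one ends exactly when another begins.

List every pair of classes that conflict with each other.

Sorted by start: Rowing Power, Strength Express, Pilates Flow, Kettlebell Express, Barre Flow, Dance Flow, Pilates 60, Strength Circuit.
Strength Express starts after Rowing Power ends, so nothing later overlaps Rowing Power either.
Pilates Flow starts exactly when Strength Express ends (back-to-back, no overlap), so nothing later overlaps Strength Express either.
Kettlebell Express starts before Pilates Flow ends → Pilates Flow and Kettlebell Express overlap.
Barre Flow starts after Pilates Flow ends, so nothing later overlaps Pilates Flow either.
Barre Flow starts before Kettlebell Express ends → Kettlebell Express and Barre Flow overlap.
Dance Flow starts after Kettlebell Express ends, so nothing later overlaps Kettlebell Express either.
Dance Flow starts before Barre Flow ends → Barre Flow and Dance Flow overlap.
Pilates 60 starts before Barre Flow ends → Barre Flow and Pilates 60 overlap.
Strength Circuit starts exactly when Barre Flow ends (back-to-back, no overlap).
Pilates 60 starts before Dance Flow ends → Dance Flow and Pilates 60 overlap.
Strength Circuit starts before Dance Flow ends → Dance Flow and Strength Circuit overlap.
Strength Circuit starts before Pilates 60 ends → Pilates 60 and Strength Circuit overlap.

Barre Flow & Dance Flow, Barre Flow & Kettlebell Express, Barre Flow & Pilates 60, Dance Flow & Pilates 60, Dance Flow & Strength Circuit, Kettlebell Express & Pilates Flow, Pilates 60 & Strength Circuit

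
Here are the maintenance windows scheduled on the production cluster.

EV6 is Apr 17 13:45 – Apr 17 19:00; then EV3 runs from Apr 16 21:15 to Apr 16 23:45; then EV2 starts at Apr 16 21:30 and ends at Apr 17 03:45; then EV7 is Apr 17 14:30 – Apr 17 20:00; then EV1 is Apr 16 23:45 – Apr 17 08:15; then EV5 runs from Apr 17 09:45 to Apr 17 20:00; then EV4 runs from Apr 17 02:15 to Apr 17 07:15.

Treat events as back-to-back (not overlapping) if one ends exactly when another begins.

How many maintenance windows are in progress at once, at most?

3

Sweep the timeline, counting +1 at each start and −1 at each end (ends before starts at a tie):
Apr 16 21:15 start EV3 → 1
Apr 16 21:30 start EV2 → 2
Apr 16 23:45 end EV3 → 1
Apr 16 23:45 start EV1 → 2
Apr 17 02:15 start EV4 → 3
Apr 17 03:45 end EV2 → 2
Apr 17 07:15 end EV4 → 1
Apr 17 08:15 end EV1 → 0
Apr 17 09:45 start EV5 → 1
Apr 17 13:45 start EV6 → 2
Apr 17 14:30 start EV7 → 3
Apr 17 19:00 end EV6 → 2
Apr 17 20:00 end EV5 → 1
Apr 17 20:00 end EV7 → 0
Peak is 3, at Apr 17 02:15 (EV1, EV2, EV4).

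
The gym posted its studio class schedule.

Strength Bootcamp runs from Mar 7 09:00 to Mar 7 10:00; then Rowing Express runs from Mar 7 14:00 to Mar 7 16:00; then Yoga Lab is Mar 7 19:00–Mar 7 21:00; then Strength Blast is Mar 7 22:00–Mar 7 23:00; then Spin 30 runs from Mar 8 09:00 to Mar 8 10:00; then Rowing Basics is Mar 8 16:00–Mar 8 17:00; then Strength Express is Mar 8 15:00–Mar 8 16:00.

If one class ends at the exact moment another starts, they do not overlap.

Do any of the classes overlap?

Check each pair: they overlap iff neither finishes before the other starts.
Sorted by start: Strength Bootcamp, Rowing Express, Yoga Lab, Strength Blast, Spin 30, Strength Express, Rowing Basics.
Rowing Express starts after Strength Bootcamp ends, so Strength Bootcamp has no further overlaps.
Yoga Lab starts after Rowing Express ends, so Rowing Express has no further overlaps.
Strength Blast starts after Yoga Lab ends, so Yoga Lab has no further overlaps.
Spin 30 starts after Strength Blast ends, so Strength Blast has no further overlaps.
Strength Express starts after Spin 30 ends, so Spin 30 has no further overlaps.
Rowing Basics starts exactly when Strength Express ends (back-to-back, no overlap).
Every pair is clear; the schedule has no overlaps.

No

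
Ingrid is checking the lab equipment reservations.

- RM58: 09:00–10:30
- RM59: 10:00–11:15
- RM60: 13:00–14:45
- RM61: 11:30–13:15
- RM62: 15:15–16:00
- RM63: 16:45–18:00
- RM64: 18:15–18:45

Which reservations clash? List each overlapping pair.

Sorted by start: RM58, RM59, RM61, RM60, RM62, RM63, RM64.
RM59 starts before RM58 ends → RM58 and RM59 overlap.
RM61 starts after RM58 ends — done with RM58.
RM61 starts after RM59 ends — done with RM59.
RM60 starts before RM61 ends → RM61 and RM60 overlap.
RM62 starts after RM61 ends — done with RM61.
RM62 starts after RM60 ends — done with RM60.
RM63 starts after RM62 ends — done with RM62.
RM64 starts after RM63 ends.

RM58 & RM59, RM60 & RM61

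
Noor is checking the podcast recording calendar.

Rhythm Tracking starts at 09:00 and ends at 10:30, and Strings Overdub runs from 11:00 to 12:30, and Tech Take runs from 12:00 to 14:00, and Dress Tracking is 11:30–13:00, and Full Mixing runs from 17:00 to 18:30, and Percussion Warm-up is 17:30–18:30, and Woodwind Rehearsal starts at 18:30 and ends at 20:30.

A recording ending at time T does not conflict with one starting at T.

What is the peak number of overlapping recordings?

Walk through starts and ends in time order (an end at T is processed before a start at T):
09:00 start Rhythm Tracking → 1
10:30 end Rhythm Tracking → 0
11:00 start Strings Overdub → 1
11:30 start Dress Tracking → 2
12:00 start Tech Take → 3
12:30 end Strings Overdub → 2
13:00 end Dress Tracking → 1
14:00 end Tech Take → 0
17:00 start Full Mixing → 1
17:30 start Percussion Warm-up → 2
18:30 end Full Mixing → 1
18:30 end Percussion Warm-up → 0
18:30 start Woodwind Rehearsal → 1
20:30 end Woodwind Rehearsal → 0
Peak is 3, at 12:00 (Dress Tracking, Strings Overdub, Tech Take).

3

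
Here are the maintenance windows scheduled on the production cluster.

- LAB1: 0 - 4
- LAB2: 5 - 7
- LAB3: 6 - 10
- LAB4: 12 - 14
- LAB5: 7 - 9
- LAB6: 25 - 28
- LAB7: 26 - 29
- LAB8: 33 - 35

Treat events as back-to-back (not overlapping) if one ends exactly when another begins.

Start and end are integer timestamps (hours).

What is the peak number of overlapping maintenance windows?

Sweep the timeline, counting +1 at each start and −1 at each end (ends before starts at a tie):
0 start LAB1 → 1
4 end LAB1 → 0
5 start LAB2 → 1
6 start LAB3 → 2
7 end LAB2 → 1
7 start LAB5 → 2
9 end LAB5 → 1
10 end LAB3 → 0
12 start LAB4 → 1
14 end LAB4 → 0
25 start LAB6 → 1
26 start LAB7 → 2
28 end LAB6 → 1
29 end LAB7 → 0
33 start LAB8 → 1
35 end LAB8 → 0
Peak is 2, at 6 (LAB2, LAB3).

2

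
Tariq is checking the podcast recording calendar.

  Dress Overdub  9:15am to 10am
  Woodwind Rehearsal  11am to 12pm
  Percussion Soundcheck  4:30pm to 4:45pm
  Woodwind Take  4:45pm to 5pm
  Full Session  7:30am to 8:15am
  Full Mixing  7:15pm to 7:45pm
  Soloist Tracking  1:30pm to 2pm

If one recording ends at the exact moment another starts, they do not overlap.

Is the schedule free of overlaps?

Yes

Sorted by start: Full Session, Dress Overdub, Woodwind Rehearsal, Soloist Tracking, Percussion Soundcheck, Woodwind Take, Full Mixing.
Dress Overdub starts after Full Session ends — done with Full Session.
Woodwind Rehearsal starts after Dress Overdub ends — done with Dress Overdub.
Soloist Tracking starts after Woodwind Rehearsal ends — done with Woodwind Rehearsal.
Percussion Soundcheck starts after Soloist Tracking ends — done with Soloist Tracking.
Woodwind Take starts exactly when Percussion Soundcheck ends (back-to-back, no overlap) — done with Percussion Soundcheck.
Full Mixing starts after Woodwind Take ends.
Every pair is clear; the schedule has no overlaps.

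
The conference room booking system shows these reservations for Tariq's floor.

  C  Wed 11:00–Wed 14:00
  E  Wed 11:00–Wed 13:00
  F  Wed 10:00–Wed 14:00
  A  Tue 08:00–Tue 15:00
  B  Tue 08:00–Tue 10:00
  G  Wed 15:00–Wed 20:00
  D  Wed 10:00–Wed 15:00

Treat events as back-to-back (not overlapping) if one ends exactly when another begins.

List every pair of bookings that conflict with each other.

A & B, C & D, C & E, C & F, D & E, D & F, E & F

Sorted by start: A, B, D, F, C, E, G.
B starts before A ends → A and B overlap.
D starts after A ends, so nothing later overlaps A either.
D starts after B ends, so nothing later overlaps B either.
F starts before D ends → D and F overlap.
C starts before D ends → D and C overlap.
E starts before D ends → D and E overlap.
G starts exactly when D ends (back-to-back, no overlap).
C starts before F ends → F and C overlap.
E starts before F ends → F and E overlap.
G starts after F ends.
E starts before C ends → C and E overlap.
G starts after C ends.
G starts after E ends.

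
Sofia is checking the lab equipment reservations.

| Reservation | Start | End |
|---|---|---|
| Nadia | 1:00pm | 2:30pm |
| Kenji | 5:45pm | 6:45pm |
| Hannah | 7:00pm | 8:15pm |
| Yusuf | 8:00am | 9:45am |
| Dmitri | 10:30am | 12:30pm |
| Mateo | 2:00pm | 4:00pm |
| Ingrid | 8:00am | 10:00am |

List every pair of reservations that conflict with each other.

Sorted by start: Yusuf, Ingrid, Dmitri, Nadia, Mateo, Kenji, Hannah.
Ingrid starts before Yusuf ends → Yusuf and Ingrid overlap.
Dmitri starts after Yusuf ends, so Yusuf has no further overlaps.
Dmitri starts after Ingrid ends, so Ingrid has no further overlaps.
Nadia starts after Dmitri ends, so Dmitri has no further overlaps.
Mateo starts before Nadia ends → Nadia and Mateo overlap.
Kenji starts after Nadia ends, so Nadia has no further overlaps.
Kenji starts after Mateo ends, so Mateo has no further overlaps.
Hannah starts after Kenji ends.

Ingrid & Yusuf, Mateo & Nadia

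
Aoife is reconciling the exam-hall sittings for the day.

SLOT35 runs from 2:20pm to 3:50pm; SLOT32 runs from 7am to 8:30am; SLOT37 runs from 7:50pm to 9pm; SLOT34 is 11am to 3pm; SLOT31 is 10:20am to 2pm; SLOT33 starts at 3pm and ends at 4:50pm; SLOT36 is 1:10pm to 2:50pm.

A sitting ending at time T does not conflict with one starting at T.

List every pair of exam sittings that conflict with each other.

Sorted by start: SLOT32, SLOT31, SLOT34, SLOT36, SLOT35, SLOT33, SLOT37.
SLOT31 starts after SLOT32 ends, so SLOT32 has no further overlaps.
SLOT34 starts before SLOT31 ends → SLOT31 and SLOT34 overlap.
SLOT36 starts before SLOT31 ends → SLOT31 and SLOT36 overlap.
SLOT35 starts after SLOT31 ends, so SLOT31 has no further overlaps.
SLOT36 starts before SLOT34 ends → SLOT34 and SLOT36 overlap.
SLOT35 starts before SLOT34 ends → SLOT34 and SLOT35 overlap.
SLOT33 starts exactly when SLOT34 ends (back-to-back, no overlap), so SLOT34 has no further overlaps.
SLOT35 starts before SLOT36 ends → SLOT36 and SLOT35 overlap.
SLOT33 starts after SLOT36 ends, so SLOT36 has no further overlaps.
SLOT33 starts before SLOT35 ends → SLOT35 and SLOT33 overlap.
SLOT37 starts after SLOT35 ends.
SLOT37 starts after SLOT33 ends.

SLOT31 & SLOT34, SLOT31 & SLOT36, SLOT33 & SLOT35, SLOT34 & SLOT35, SLOT34 & SLOT36, SLOT35 & SLOT36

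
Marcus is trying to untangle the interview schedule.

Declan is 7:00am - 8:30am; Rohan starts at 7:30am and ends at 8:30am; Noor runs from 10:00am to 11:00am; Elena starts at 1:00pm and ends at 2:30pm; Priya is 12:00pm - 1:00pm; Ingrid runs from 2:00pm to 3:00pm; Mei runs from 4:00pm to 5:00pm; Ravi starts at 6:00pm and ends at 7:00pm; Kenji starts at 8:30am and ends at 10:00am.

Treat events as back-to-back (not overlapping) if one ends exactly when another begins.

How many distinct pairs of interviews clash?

Sorted by start: Declan, Rohan, Kenji, Noor, Priya, Elena, Ingrid, Mei, Ravi.
Rohan starts before Declan ends → Declan and Rohan overlap.
Kenji starts exactly when Declan ends (back-to-back, no overlap); Declan is clear from here.
Kenji starts exactly when Rohan ends (back-to-back, no overlap); Rohan is clear from here.
Noor starts exactly when Kenji ends (back-to-back, no overlap); Kenji is clear from here.
Priya starts after Noor ends; Noor is clear from here.
Elena starts exactly when Priya ends (back-to-back, no overlap); Priya is clear from here.
Ingrid starts before Elena ends → Elena and Ingrid overlap.
Mei starts after Elena ends; Elena is clear from here.
Mei starts after Ingrid ends; Ingrid is clear from here.
Ravi starts after Mei ends.
Overlapping pairs: Declan & Rohan, Elena & Ingrid — 2 in total.

2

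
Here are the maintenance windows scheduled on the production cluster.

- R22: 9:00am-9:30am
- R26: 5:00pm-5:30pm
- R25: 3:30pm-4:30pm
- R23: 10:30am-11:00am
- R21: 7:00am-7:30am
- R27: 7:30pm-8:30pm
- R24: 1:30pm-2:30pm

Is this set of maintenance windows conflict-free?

Sorted by start: R21, R22, R23, R24, R25, R26, R27.
R22 starts after R21 ends, so R21 has no further overlaps.
R23 starts after R22 ends, so R22 has no further overlaps.
R24 starts after R23 ends, so R23 has no further overlaps.
R25 starts after R24 ends, so R24 has no further overlaps.
R26 starts after R25 ends, so R25 has no further overlaps.
R27 starts after R26 ends.
Every pair is clear; the schedule has no overlaps.

Yes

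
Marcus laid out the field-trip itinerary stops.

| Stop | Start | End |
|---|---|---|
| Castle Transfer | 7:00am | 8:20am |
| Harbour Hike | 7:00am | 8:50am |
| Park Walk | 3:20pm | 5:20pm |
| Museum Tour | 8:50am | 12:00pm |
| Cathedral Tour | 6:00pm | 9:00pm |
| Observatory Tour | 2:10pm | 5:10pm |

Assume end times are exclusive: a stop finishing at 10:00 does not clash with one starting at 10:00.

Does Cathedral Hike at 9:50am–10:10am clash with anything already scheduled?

Castle Transfer: ends 8:20am at or before Cathedral Hike starts 9:50am → clear.
Harbour Hike: ends 8:50am at or before Cathedral Hike starts 9:50am → clear.
Museum Tour: starts 8:50am before Cathedral Hike ends 10:10am, and ends 12:00pm after Cathedral Hike starts 9:50am → overlap.
Observatory Tour: starts 2:10pm at or after Cathedral Hike ends 10:10am → clear.
Park Walk: starts 3:20pm at or after Cathedral Hike ends 10:10am → clear.
Cathedral Tour: starts 6:00pm at or after Cathedral Hike ends 10:10am → clear.
Cathedral Hike overlaps Museum Tour.

Yes — it overlaps Museum Tour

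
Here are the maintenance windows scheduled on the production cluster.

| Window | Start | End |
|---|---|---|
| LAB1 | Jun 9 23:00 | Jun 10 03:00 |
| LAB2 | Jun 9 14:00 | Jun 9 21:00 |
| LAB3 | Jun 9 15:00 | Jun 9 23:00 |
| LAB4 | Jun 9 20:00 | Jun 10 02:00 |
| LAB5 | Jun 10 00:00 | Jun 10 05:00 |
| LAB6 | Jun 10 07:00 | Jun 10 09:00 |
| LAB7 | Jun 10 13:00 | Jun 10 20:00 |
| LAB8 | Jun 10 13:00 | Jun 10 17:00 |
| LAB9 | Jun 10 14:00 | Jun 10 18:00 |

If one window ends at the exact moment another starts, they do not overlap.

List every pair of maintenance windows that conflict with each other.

LAB1 & LAB4, LAB1 & LAB5, LAB2 & LAB3, LAB2 & LAB4, LAB3 & LAB4, LAB4 & LAB5, LAB7 & LAB8, LAB7 & LAB9, LAB8 & LAB9

Check each pair: they overlap iff neither finishes before the other starts.
Sorted by start: LAB2, LAB3, LAB4, LAB1, LAB5, LAB6, LAB7, LAB8, LAB9.
LAB3 starts before LAB2 ends → LAB2 and LAB3 overlap.
LAB4 starts before LAB2 ends → LAB2 and LAB4 overlap.
LAB1 starts after LAB2 ends, so nothing later overlaps LAB2 either.
LAB4 starts before LAB3 ends → LAB3 and LAB4 overlap.
LAB1 starts exactly when LAB3 ends (back-to-back, no overlap), so nothing later overlaps LAB3 either.
LAB1 starts before LAB4 ends → LAB4 and LAB1 overlap.
LAB5 starts before LAB4 ends → LAB4 and LAB5 overlap.
LAB6 starts after LAB4 ends, so nothing later overlaps LAB4 either.
LAB5 starts before LAB1 ends → LAB1 and LAB5 overlap.
LAB6 starts after LAB1 ends, so nothing later overlaps LAB1 either.
LAB6 starts after LAB5 ends, so nothing later overlaps LAB5 either.
LAB7 starts after LAB6 ends, so nothing later overlaps LAB6 either.
LAB8 starts before LAB7 ends → LAB7 and LAB8 overlap.
LAB9 starts before LAB7 ends → LAB7 and LAB9 overlap.
LAB9 starts before LAB8 ends → LAB8 and LAB9 overlap.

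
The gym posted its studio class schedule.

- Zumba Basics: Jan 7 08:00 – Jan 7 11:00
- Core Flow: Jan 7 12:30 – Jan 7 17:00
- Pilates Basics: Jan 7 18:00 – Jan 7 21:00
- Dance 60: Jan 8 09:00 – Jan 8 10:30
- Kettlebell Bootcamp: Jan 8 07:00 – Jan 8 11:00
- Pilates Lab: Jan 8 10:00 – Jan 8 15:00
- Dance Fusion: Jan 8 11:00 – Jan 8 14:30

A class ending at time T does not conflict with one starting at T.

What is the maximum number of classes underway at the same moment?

Walk through starts and ends in time order (an end at T is processed before a start at T):
Jan 7 08:00 start Zumba Basics → 1
Jan 7 11:00 end Zumba Basics → 0
Jan 7 12:30 start Core Flow → 1
Jan 7 17:00 end Core Flow → 0
Jan 7 18:00 start Pilates Basics → 1
Jan 7 21:00 end Pilates Basics → 0
Jan 8 07:00 start Kettlebell Bootcamp → 1
Jan 8 09:00 start Dance 60 → 2
Jan 8 10:00 start Pilates Lab → 3
Jan 8 10:30 end Dance 60 → 2
Jan 8 11:00 end Kettlebell Bootcamp → 1
Jan 8 11:00 start Dance Fusion → 2
Jan 8 14:30 end Dance Fusion → 1
Jan 8 15:00 end Pilates Lab → 0
Peak is 3, at Jan 8 10:00 (Dance 60, Kettlebell Bootcamp, Pilates Lab).

3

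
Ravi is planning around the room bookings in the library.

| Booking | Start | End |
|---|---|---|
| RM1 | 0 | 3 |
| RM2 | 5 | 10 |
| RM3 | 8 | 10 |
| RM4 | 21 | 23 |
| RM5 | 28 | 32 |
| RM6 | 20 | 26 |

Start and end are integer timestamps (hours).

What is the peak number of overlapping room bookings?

2

Sort all start/end points and keep a running count:
0 start RM1 → 1
3 end RM1 → 0
5 start RM2 → 1
8 start RM3 → 2
10 end RM2 → 1
10 end RM3 → 0
20 start RM6 → 1
21 start RM4 → 2
23 end RM4 → 1
26 end RM6 → 0
28 start RM5 → 1
32 end RM5 → 0
Peak is 2, at 8 (RM2, RM3).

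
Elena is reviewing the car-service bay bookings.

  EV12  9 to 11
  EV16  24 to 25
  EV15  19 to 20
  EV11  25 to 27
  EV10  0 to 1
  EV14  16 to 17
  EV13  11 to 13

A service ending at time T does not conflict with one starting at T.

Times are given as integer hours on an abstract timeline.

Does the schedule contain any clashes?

Sorted by start: EV10, EV12, EV13, EV14, EV15, EV16, EV11.
EV12 starts after EV10 ends — done with EV10.
EV13 starts exactly when EV12 ends (back-to-back, no overlap) — done with EV12.
EV14 starts after EV13 ends — done with EV13.
EV15 starts after EV14 ends — done with EV14.
EV16 starts after EV15 ends — done with EV15.
EV11 starts exactly when EV16 ends (back-to-back, no overlap).
Every pair is clear; the schedule has no overlaps.

No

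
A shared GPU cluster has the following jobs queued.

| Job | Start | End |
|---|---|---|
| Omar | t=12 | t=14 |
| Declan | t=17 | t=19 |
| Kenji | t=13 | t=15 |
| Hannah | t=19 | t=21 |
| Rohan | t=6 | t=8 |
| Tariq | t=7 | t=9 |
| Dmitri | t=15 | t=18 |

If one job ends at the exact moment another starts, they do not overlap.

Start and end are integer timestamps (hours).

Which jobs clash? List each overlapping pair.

Declan & Dmitri, Kenji & Omar, Rohan & Tariq

Sorted by start: Rohan, Tariq, Omar, Kenji, Dmitri, Declan, Hannah.
Tariq starts before Rohan ends → Rohan and Tariq overlap.
Omar starts after Rohan ends — done with Rohan.
Omar starts after Tariq ends — done with Tariq.
Kenji starts before Omar ends → Omar and Kenji overlap.
Dmitri starts after Omar ends — done with Omar.
Dmitri starts exactly when Kenji ends (back-to-back, no overlap) — done with Kenji.
Declan starts before Dmitri ends → Dmitri and Declan overlap.
Hannah starts after Dmitri ends.
Hannah starts exactly when Declan ends (back-to-back, no overlap).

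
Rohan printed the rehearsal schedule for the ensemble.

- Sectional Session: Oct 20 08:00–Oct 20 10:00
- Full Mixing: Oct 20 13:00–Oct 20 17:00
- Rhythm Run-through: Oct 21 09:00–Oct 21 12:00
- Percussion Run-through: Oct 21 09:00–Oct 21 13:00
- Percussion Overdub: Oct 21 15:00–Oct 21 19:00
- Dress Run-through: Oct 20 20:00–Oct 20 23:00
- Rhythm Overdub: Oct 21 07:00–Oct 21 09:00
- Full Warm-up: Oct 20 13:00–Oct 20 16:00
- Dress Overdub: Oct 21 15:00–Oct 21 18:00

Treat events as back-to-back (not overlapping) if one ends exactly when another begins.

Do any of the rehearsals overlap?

Yes

Sorted by start: Sectional Session, Full Mixing, Full Warm-up, Dress Run-through, Rhythm Overdub, Rhythm Run-through, Percussion Run-through, Percussion Overdub, Dress Overdub.
Full Mixing starts after Sectional Session ends, so Sectional Session has no further overlaps.
Full Warm-up starts before Full Mixing ends → Full Mixing and Full Warm-up overlap.
That's a conflict, so the schedule is not conflict-free.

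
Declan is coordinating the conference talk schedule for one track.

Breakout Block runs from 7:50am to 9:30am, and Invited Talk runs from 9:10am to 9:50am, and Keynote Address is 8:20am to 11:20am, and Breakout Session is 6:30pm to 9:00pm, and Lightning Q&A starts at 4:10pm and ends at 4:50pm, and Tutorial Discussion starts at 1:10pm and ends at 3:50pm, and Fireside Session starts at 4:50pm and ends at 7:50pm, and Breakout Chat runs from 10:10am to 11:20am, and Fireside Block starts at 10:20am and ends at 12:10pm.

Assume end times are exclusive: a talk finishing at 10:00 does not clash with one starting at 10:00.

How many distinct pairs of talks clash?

Check each pair: they overlap iff neither finishes before the other starts.
Sorted by start: Breakout Block, Keynote Address, Invited Talk, Breakout Chat, Fireside Block, Tutorial Discussion, Lightning Q&A, Fireside Session, Breakout Session.
Keynote Address starts before Breakout Block ends → Breakout Block and Keynote Address overlap.
Invited Talk starts before Breakout Block ends → Breakout Block and Invited Talk overlap.
Breakout Chat starts after Breakout Block ends — done with Breakout Block.
Invited Talk starts before Keynote Address ends → Keynote Address and Invited Talk overlap.
Breakout Chat starts before Keynote Address ends → Keynote Address and Breakout Chat overlap.
Fireside Block starts before Keynote Address ends → Keynote Address and Fireside Block overlap.
Tutorial Discussion starts after Keynote Address ends — done with Keynote Address.
Breakout Chat starts after Invited Talk ends — done with Invited Talk.
Fireside Block starts before Breakout Chat ends → Breakout Chat and Fireside Block overlap.
Tutorial Discussion starts after Breakout Chat ends — done with Breakout Chat.
Tutorial Discussion starts after Fireside Block ends — done with Fireside Block.
Lightning Q&A starts after Tutorial Discussion ends — done with Tutorial Discussion.
Fireside Session starts exactly when Lightning Q&A ends (back-to-back, no overlap) — done with Lightning Q&A.
Breakout Session starts before Fireside Session ends → Fireside Session and Breakout Session overlap.
Overlapping pairs: Breakout Block & Invited Talk, Breakout Block & Keynote Address, Breakout Chat & Fireside Block, Breakout Chat & Keynote Address, Breakout Session & Fireside Session, Fireside Block & Keynote Address, Invited Talk & Keynote Address — 7 in total.

7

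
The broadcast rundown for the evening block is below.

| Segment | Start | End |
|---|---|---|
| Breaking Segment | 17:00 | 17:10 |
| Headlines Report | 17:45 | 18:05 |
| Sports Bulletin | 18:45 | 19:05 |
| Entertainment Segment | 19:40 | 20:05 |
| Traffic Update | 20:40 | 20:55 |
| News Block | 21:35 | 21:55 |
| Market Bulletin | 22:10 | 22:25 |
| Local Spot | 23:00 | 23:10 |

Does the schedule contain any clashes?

Sorted by start: Breaking Segment, Headlines Report, Sports Bulletin, Entertainment Segment, Traffic Update, News Block, Market Bulletin, Local Spot.
Headlines Report starts after Breaking Segment ends — done with Breaking Segment.
Sports Bulletin starts after Headlines Report ends — done with Headlines Report.
Entertainment Segment starts after Sports Bulletin ends — done with Sports Bulletin.
Traffic Update starts after Entertainment Segment ends — done with Entertainment Segment.
News Block starts after Traffic Update ends — done with Traffic Update.
Market Bulletin starts after News Block ends — done with News Block.
Local Spot starts after Market Bulletin ends.
Every pair is clear; the schedule has no overlaps.

No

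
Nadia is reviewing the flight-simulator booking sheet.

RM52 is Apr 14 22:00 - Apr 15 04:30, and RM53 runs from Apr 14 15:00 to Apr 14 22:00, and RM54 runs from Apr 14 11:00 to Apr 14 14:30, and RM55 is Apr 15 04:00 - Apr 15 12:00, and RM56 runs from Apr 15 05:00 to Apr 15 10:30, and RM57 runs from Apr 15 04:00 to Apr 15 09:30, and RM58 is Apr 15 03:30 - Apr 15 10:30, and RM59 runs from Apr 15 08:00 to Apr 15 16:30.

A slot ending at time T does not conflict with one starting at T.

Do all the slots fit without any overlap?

No

Sorted by start: RM54, RM53, RM52, RM58, RM55, RM57, RM56, RM59.
RM53 starts after RM54 ends; RM54 is clear from here.
RM52 starts exactly when RM53 ends (back-to-back, no overlap); RM53 is clear from here.
RM58 starts before RM52 ends → RM52 and RM58 overlap.
That's a conflict, so the schedule is not conflict-free.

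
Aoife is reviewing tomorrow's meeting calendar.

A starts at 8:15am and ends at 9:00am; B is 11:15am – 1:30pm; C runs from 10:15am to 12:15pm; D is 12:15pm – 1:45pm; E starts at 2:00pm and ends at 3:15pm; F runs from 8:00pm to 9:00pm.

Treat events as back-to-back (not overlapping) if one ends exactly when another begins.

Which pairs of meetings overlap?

B & C, B & D

Check each pair: they overlap iff neither finishes before the other starts.
Sorted by start: A, C, B, D, E, F.
C starts after A ends; A is clear from here.
B starts before C ends → C and B overlap.
D starts exactly when C ends (back-to-back, no overlap); C is clear from here.
D starts before B ends → B and D overlap.
E starts after B ends; B is clear from here.
E starts after D ends; D is clear from here.
F starts after E ends.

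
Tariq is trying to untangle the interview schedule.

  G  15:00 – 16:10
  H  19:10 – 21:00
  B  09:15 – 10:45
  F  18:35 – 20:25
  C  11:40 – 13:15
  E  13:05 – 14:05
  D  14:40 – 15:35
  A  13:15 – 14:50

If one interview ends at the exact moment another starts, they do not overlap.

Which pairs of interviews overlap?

Two intervals overlap when each starts before the other ends.
Sorted by start: B, C, E, A, D, G, F, H.
C starts after B ends — done with B.
E starts before C ends → C and E overlap.
A starts exactly when C ends (back-to-back, no overlap) — done with C.
A starts before E ends → E and A overlap.
D starts after E ends — done with E.
D starts before A ends → A and D overlap.
G starts after A ends — done with A.
G starts before D ends → D and G overlap.
F starts after D ends — done with D.
F starts after G ends — done with G.
H starts before F ends → F and H overlap.

A & D, A & E, C & E, D & G, F & H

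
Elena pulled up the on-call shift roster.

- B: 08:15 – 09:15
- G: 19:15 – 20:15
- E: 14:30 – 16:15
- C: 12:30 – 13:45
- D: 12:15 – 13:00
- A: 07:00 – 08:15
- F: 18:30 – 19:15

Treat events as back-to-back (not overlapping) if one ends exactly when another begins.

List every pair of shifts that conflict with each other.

C & D

Sorted by start: A, B, D, C, E, F, G.
B starts exactly when A ends (back-to-back, no overlap), so A has no further overlaps.
D starts after B ends, so B has no further overlaps.
C starts before D ends → D and C overlap.
E starts after D ends, so D has no further overlaps.
E starts after C ends, so C has no further overlaps.
F starts after E ends, so E has no further overlaps.
G starts exactly when F ends (back-to-back, no overlap).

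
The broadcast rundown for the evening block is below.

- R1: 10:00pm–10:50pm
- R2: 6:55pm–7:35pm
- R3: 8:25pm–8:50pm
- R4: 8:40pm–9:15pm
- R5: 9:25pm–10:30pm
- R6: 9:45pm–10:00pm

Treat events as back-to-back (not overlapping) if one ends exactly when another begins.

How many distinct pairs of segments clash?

3

Sorted by start: R2, R3, R4, R5, R6, R1.
R3 starts after R2 ends; R2 is clear from here.
R4 starts before R3 ends → R3 and R4 overlap.
R5 starts after R3 ends; R3 is clear from here.
R5 starts after R4 ends; R4 is clear from here.
R6 starts before R5 ends → R5 and R6 overlap.
R1 starts before R5 ends → R5 and R1 overlap.
R1 starts exactly when R6 ends (back-to-back, no overlap).
Overlapping pairs: R1 & R5, R3 & R4, R5 & R6 — 3 in total.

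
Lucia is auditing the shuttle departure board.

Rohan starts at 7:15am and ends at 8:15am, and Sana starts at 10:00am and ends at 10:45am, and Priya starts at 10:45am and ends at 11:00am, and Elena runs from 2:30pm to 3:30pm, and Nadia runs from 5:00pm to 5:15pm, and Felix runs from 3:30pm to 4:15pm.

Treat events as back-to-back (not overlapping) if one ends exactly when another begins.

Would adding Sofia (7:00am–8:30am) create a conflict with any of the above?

Rohan: starts 7:15am before Sofia ends 8:30am, and ends 8:15am after Sofia starts 7:00am → overlap.
Sana: starts 10:00am at or after Sofia ends 8:30am → clear.
Priya: starts 10:45am at or after Sofia ends 8:30am → clear.
Elena: starts 2:30pm at or after Sofia ends 8:30am → clear.
Felix: starts 3:30pm at or after Sofia ends 8:30am → clear.
Nadia: starts 5:00pm at or after Sofia ends 8:30am → clear.
Sofia overlaps Rohan.

Yes — it overlaps Rohan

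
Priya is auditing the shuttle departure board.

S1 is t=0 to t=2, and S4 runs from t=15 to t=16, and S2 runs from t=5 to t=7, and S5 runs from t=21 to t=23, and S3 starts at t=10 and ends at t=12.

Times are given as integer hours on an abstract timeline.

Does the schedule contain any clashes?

Sorted by start: S1, S2, S3, S4, S5.
S2 starts after S1 ends, so nothing later overlaps S1 either.
S3 starts after S2 ends, so nothing later overlaps S2 either.
S4 starts after S3 ends, so nothing later overlaps S3 either.
S5 starts after S4 ends.
Every pair is clear; the schedule has no overlaps.

No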